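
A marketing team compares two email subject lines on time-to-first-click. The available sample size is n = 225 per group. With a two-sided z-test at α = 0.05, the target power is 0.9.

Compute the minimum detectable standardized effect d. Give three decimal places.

d ≈ 0.306

Need Φ(δ − 1.960) = 0.9, so δ = 1.960 + 1.282 = 3.242.
(Lower-tail contribution to power is negligible for δ > 0.)
δ = d·√(n/2) ⇒ d = δ/√(n/2) = 3.242/√(225/2) = 0.3056.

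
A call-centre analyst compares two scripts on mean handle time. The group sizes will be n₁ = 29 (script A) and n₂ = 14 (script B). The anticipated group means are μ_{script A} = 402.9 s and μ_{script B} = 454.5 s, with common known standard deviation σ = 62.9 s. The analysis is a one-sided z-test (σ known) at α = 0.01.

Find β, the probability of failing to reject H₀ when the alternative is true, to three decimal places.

β ≈ 0.423

Standardized effect: d = |μ_{script A} − μ_{script B}| / σ = |402.9 − 454.5| / 62.9 = 0.8203
Noncentrality parameter: δ = d / √(1/n₁ + 1/n₂) = 0.8203 / √(1/29 + 1/14) = 2.5207
Critical value for a one-sided test at α = 0.01: z_α = 2.326.
Power = Φ(δ − 2.326) = Φ(0.194) = 0.5771.
Type II error: β = 1 − power = 1 − 0.5771 = 0.4229.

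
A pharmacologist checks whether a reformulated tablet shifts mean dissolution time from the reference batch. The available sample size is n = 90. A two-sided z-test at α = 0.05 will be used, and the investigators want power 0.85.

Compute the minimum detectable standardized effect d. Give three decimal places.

Need Φ(δ − 1.960) = 0.85, so δ = 1.960 + 1.036 = 2.996.
(Lower-tail contribution to power is negligible for δ > 0.)
δ = d·√n ⇒ d = δ/√n = 2.996/√90 = 0.3158.

d ≈ 0.316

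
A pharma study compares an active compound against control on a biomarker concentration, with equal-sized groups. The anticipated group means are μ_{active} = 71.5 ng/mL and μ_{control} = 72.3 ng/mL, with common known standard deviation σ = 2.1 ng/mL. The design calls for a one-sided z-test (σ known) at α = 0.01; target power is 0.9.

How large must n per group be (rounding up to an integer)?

Standardized effect: d = |μ_{active} − μ_{control}| / σ = |71.5 − 72.3| / 2.1 = 0.3810
For power 0.9 need Φ(δ − z_{0.01}) = 0.9, so δ = z_{0.01} + z_{0.10} = 2.326 + 1.282 = 3.608.
δ = d·√(n/2) ⇒ n = 2(δ/d)² = 2 × (3.608 / 0.3810)² = 179.39.
Rounding up, n = 180 per group.

n = 180 per group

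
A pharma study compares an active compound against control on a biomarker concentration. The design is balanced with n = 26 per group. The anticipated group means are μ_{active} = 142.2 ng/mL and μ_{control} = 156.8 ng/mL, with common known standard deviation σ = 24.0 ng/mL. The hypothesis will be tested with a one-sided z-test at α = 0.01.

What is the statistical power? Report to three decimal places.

Power ≈ 0.447

Standardized effect: d = |μ_{active} − μ_{control}| / σ = |142.2 − 156.8| / 24.0 = 0.6083
Noncentrality parameter: δ = d·√(n/2) = 0.6083 × √(26/2) = 2.1934
Critical value for a one-sided test at α = 0.01: z_α = 2.326.
Power = P(Z > 2.326 − δ) = Φ(-0.133) = 0.4471.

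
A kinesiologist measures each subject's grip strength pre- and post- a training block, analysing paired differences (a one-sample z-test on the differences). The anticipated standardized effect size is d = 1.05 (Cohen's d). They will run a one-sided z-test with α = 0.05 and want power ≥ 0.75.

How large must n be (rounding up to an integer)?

n = 5

For power 0.75 need Φ(δ − z_{0.05}) = 0.75, so δ = z_{0.05} + z_{0.25} = 1.645 + 0.674 = 2.319.
δ = d·√n ⇒ n = (δ/d)² = (2.319 / 1.05)² = 4.88.
Rounding up, n = 5.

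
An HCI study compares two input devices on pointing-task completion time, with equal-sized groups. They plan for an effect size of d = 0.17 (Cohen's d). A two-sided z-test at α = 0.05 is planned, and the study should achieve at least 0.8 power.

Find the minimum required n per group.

n = 544 per group

Set Φ(δ − 1.960) = 0.8; then δ − 1.960 = Φ⁻¹(0.8) = 0.842, giving δ = 2.802.
(The Φ(−δ − z_{α/2}) term is vanishingly small for δ > 0 and is dropped in the standard sample-size formula.)
δ = d·√(n/2) ⇒ n = 2(δ/d)² = 2 × (2.802 / 0.17)² = 543.18.
Rounding up, n = 544 per group.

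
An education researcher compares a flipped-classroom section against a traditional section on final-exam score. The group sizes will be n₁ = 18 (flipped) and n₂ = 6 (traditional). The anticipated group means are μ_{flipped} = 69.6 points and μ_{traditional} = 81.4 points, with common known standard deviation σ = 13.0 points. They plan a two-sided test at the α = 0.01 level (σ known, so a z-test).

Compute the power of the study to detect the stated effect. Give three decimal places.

Power ≈ 0.258

Standardized effect: d = |μ_{flipped} − μ_{traditional}| / σ = |69.6 − 81.4| / 13.0 = 0.9077
Noncentrality parameter: δ = d / √(1/n₁ + 1/n₂) = 0.9077 / √(1/18 + 1/6) = 1.9255
Critical value for a two-sided test at α = 0.01: z_{α/2} = 2.576.
Power = Φ(δ − 2.576) + Φ(−δ − 2.576) = Φ(-0.650) + Φ(-4.501) = 0.2577 + 0.0000 = 0.2577.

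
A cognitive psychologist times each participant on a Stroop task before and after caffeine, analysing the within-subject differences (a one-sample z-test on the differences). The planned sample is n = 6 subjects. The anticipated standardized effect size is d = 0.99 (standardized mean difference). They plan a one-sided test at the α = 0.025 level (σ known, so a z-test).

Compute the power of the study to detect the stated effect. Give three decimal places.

Power ≈ 0.679

Noncentrality parameter: δ = d·√n = 0.99 × √6 = 2.4250
Critical value for a one-sided test at α = 0.025: z_α = 1.960.
Power = P(Z > 1.960 − δ) = Φ(0.465) = 0.6790.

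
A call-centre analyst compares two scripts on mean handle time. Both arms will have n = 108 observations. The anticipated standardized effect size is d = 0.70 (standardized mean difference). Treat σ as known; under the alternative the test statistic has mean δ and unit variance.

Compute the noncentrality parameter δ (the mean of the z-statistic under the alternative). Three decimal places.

δ ≈ 5.144

δ = d·√(n/2) = 0.70 × √(108/2) = 5.1439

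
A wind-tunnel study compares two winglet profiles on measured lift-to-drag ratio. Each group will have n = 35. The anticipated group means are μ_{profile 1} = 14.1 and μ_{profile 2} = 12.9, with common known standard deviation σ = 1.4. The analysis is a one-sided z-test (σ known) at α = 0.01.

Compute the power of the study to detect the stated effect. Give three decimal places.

Standardized effect: d = |μ_{profile 1} − μ_{profile 2}| / σ = |14.1 − 12.9| / 1.4 = 0.8571
Noncentrality parameter: δ = d·√(n/2) = 0.8571 × √(35/2) = 3.5857
One-sided α = 0.01 → critical value z_{0.01} = 2.326.
Power = Φ(δ − 2.326) = Φ(1.259) = 0.8960.

Power ≈ 0.896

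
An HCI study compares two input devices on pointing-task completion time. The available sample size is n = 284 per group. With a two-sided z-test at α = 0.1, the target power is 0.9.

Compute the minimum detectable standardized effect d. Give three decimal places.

Required noncentrality: δ = z_{0.05} + z_{0.10} = 1.645 + 1.282 = 2.926.
(The second rejection-region term Φ(−δ − z_{α/2}) is negligible and dropped.)
δ = d·√(n/2) ⇒ d = δ/√(n/2) = 2.926/√(284/2) = 0.2456.

d ≈ 0.246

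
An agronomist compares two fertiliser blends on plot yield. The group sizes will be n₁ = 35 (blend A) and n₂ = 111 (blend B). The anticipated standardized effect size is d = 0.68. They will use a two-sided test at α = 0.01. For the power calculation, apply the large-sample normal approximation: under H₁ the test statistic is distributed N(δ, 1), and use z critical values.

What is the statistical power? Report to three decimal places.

Power ≈ 0.824

Noncentrality parameter: δ = d / √(1/n₁ + 1/n₂) = 0.68 / √(1/35 + 1/111) = 3.5077
Critical value for a two-sided test at α = 0.01: z_{α/2} = 2.576.
Power = Φ(δ − 2.576) + Φ(−δ − 2.576) = Φ(0.932) + Φ(-6.084) = 0.8243 + 0.0000 = 0.8243.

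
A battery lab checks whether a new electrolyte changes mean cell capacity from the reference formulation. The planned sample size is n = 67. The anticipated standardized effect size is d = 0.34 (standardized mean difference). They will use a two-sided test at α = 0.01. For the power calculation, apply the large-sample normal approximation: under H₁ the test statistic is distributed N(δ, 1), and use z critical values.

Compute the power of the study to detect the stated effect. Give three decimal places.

Power ≈ 0.582

Noncentrality parameter: δ = d·√n = 0.34 × √67 = 2.7830
Two-sided α = 0.01 → critical value z_{0.005} = 2.576.
Power = Φ(δ − 2.576) + Φ(−δ − 2.576) = Φ(0.207) + Φ(-5.359) = 0.5821 + 0.0000 = 0.5821.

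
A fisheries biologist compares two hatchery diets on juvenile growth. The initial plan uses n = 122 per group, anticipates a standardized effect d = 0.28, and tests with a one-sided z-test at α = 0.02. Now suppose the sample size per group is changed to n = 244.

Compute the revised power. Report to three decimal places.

With n = 244 per group: δ = d·√(n/2) = 0.28 × √(244/2) = 3.0927. Critical value z_{0.02} = 2.054.
Revised power = Φ(δ − 2.054) = Φ(1.039) = 0.8506.

Power ≈ 0.851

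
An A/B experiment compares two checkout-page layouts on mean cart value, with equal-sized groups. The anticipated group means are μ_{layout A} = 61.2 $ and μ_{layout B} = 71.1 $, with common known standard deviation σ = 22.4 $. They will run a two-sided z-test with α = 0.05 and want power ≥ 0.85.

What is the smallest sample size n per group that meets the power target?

Standardized effect: d = |μ_{layout A} − μ_{layout B}| / σ = |61.2 − 71.1| / 22.4 = 0.4420
For power 0.85 need Φ(δ − z_{0.025}) = 0.85, so δ = z_{0.025} + z_{0.15} = 1.960 + 1.036 = 2.996.
(Ignoring the negligible lower-tail rejection probability gives the usual closed-form inversion.)
δ = d·√(n/2) ⇒ n = 2(δ/d)² = 2 × (2.996 / 0.4420)² = 91.93.
Rounding up, n = 92 per group.

n = 92 per group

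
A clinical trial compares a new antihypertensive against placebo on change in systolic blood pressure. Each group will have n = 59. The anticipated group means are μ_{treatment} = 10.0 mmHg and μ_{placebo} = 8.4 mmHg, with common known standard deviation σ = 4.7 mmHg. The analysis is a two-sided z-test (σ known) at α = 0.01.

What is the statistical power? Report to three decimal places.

Standardized effect: d = |μ_{treatment} − μ_{placebo}| / σ = |10.0 − 8.4| / 4.7 = 0.3404
Noncentrality parameter: δ = d·√(n/2) = 0.3404 × √(59/2) = 1.8490
Two-sided α = 0.01 → critical value z_{0.005} = 2.576.
Power = Φ(δ − 2.576) + Φ(−δ − 2.576) = Φ(-0.727) + Φ(-4.425) = 0.2337 + 0.0000 = 0.2337.

Power ≈ 0.234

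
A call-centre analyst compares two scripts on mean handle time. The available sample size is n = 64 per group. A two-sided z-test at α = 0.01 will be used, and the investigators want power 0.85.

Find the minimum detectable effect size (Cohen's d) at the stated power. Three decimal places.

d ≈ 0.639

Required noncentrality: δ = z_{0.005} + z_{0.15} = 2.576 + 1.036 = 3.612.
(The second rejection-region term Φ(−δ − z_{α/2}) is negligible and dropped.)
δ = d·√(n/2) ⇒ d = δ/√(n/2) = 3.612/√(64/2) = 0.6386.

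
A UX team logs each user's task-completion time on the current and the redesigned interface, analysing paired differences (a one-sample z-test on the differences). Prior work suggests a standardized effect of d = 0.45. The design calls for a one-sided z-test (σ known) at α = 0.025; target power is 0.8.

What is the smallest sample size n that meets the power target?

For power 0.8 need Φ(δ − z_{0.025}) = 0.8, so δ = z_{0.025} + z_{0.20} = 1.960 + 0.842 = 2.802.
δ = d·√n ⇒ n = (δ/d)² = (2.802 / 0.45)² = 38.76.
Round up to the next whole unit.

n = 39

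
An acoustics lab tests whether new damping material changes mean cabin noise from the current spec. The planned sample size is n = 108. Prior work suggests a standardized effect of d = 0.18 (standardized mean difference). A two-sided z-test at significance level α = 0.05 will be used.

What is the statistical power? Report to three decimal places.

Noncentrality parameter: λ = d·√n = 0.18 × √108 = 1.8706
Critical value for a two-sided test at α = 0.05: z_{α/2} = 1.960.
Power = Φ(λ − 1.960) + Φ(−λ − 1.960) = Φ(-0.089) + Φ(-3.831) = 0.4644 + 0.0001 = 0.4645.

Power ≈ 0.464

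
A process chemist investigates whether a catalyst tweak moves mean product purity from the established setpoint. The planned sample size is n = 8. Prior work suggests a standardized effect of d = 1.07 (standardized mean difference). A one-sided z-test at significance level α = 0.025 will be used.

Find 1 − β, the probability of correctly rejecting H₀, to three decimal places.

Noncentrality parameter: δ = d·√n = 1.07 × √8 = 3.0264
One-sided α = 0.025 → critical value z_{0.025} = 1.960.
Power = Φ(δ − 1.960) = Φ(1.066) = 0.8569.

Power ≈ 0.857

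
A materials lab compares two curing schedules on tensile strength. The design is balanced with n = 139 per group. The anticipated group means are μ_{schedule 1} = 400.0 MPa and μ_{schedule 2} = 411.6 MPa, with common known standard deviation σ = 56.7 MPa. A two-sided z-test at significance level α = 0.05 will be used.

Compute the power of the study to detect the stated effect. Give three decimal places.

Standardized effect: d = |μ_{schedule 1} − μ_{schedule 2}| / σ = |400.0 − 411.6| / 56.7 = 0.2046
Noncentrality parameter: δ = d·√(n/2) = 0.2046 × √(139/2) = 1.7056
Critical value for a two-sided test at α = 0.05: z_{α/2} = 1.960.
Power = Φ(δ − 1.960) + Φ(−δ − 1.960) = Φ(-0.254) + Φ(-3.666) = 0.3996 + 0.0001 = 0.3997.

Power ≈ 0.400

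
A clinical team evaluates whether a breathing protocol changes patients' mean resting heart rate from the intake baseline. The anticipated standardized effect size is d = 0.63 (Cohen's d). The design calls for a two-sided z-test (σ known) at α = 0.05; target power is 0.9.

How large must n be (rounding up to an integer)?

For power 0.9 need Φ(δ − z_{0.025}) = 0.9, so δ = z_{0.025} + z_{0.10} = 1.960 + 1.282 = 3.242.
(For δ > 0 the lower-tail rejection region contributes negligibly to power, so the one-term inversion is standard.)
δ = d·√n ⇒ n = (δ/d)² = (3.242 / 0.63)² = 26.47.
Round up to the next whole unit.

n = 27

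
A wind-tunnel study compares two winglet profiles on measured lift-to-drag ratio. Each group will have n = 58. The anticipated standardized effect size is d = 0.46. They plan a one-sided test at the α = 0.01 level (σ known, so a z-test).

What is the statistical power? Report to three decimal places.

Power ≈ 0.560

Noncentrality parameter: δ = d·√(n/2) = 0.46 × √(58/2) = 2.4772
One-sided α = 0.01 → critical value z_{0.01} = 2.326.
Power = Φ(δ − 2.326) = Φ(0.151) = 0.5599.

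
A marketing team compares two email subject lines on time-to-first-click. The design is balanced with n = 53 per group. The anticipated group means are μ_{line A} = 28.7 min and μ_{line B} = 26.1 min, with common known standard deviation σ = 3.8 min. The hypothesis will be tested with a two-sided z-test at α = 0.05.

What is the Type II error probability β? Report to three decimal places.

Standardized effect: d = |μ_{line A} − μ_{line B}| / σ = |28.7 − 26.1| / 3.8 = 0.6842
Noncentrality parameter: λ = d·√(n/2) = 0.6842 × √(53/2) = 3.5222
Two-sided α = 0.05 → critical value z_{0.025} = 1.960.
Power = Φ(λ − 1.960) + Φ(−λ − 1.960) = Φ(1.562) + Φ(-5.482) = 0.9409 + 0.0000 = 0.9409.
Type II error: β = 1 − power = 1 − 0.9409 = 0.0591.

β ≈ 0.059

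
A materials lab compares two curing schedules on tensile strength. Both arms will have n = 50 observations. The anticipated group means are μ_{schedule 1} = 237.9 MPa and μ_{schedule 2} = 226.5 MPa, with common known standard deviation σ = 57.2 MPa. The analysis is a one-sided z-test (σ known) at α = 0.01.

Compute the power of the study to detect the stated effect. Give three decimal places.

Power ≈ 0.092

Standardized effect: d = |μ_{schedule 1} − μ_{schedule 2}| / σ = |237.9 − 226.5| / 57.2 = 0.1993
Noncentrality parameter: δ = d·√(n/2) = 0.1993 × √(50/2) = 0.9965
Critical value for a one-sided test at α = 0.01: z_α = 2.326.
Power = P(Z > 2.326 − δ) = Φ(-1.330) = 0.0918.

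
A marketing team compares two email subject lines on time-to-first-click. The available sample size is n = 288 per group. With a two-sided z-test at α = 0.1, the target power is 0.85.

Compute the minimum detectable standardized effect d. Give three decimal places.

d ≈ 0.223

Required noncentrality: δ = z_{0.05} + z_{0.15} = 1.645 + 1.036 = 2.681.
(Lower-tail contribution to power is negligible for δ > 0.)
δ = d·√(n/2) ⇒ d = δ/√(n/2) = 2.681/√(288/2) = 0.2234.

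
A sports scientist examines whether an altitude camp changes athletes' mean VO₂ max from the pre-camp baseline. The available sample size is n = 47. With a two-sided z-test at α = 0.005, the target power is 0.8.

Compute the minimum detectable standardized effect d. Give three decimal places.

d ≈ 0.532

Need Φ(δ − 2.807) = 0.8, so δ = 2.807 + 0.842 = 3.649.
(Lower-tail contribution to power is negligible for δ > 0.)
δ = d·√n ⇒ d = δ/√n = 3.649/√47 = 0.5322.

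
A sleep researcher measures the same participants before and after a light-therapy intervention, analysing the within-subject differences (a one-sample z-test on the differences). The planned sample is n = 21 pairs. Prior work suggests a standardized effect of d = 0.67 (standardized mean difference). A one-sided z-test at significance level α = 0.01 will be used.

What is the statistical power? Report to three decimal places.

Power ≈ 0.772

Noncentrality parameter: δ = d·√n = 0.67 × √21 = 3.0703
Critical value for a one-sided test at α = 0.01: z_α = 2.326.
Power = P(Z > 2.326 − δ) = Φ(0.744) = 0.7716.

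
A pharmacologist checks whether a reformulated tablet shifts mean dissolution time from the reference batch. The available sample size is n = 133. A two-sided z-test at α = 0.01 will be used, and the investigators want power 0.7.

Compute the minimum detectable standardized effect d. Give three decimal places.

d ≈ 0.269

Required noncentrality: δ = z_{0.005} + z_{0.30} = 2.576 + 0.524 = 3.100.
(Lower-tail contribution to power is negligible for δ > 0.)
δ = d·√n ⇒ d = δ/√n = 3.100/√133 = 0.2688.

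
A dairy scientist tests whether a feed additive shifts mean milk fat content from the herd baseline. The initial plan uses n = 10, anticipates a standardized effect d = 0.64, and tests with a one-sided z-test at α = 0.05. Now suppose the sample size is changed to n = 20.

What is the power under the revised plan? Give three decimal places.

With n = 20: δ = d·√n = 0.64 × √20 = 2.8622. Critical value z_{0.05} = 1.645.
Revised power = Φ(δ − 1.645) = Φ(1.217) = 0.8883.

Power ≈ 0.888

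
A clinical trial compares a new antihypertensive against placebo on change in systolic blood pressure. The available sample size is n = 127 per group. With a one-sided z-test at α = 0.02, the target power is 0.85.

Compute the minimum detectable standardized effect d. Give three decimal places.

Need Φ(δ − 2.054) = 0.85, so δ = 2.054 + 1.036 = 3.090.
δ = d·√(n/2) ⇒ d = δ/√(n/2) = 3.090/√(127/2) = 0.3878.

d ≈ 0.388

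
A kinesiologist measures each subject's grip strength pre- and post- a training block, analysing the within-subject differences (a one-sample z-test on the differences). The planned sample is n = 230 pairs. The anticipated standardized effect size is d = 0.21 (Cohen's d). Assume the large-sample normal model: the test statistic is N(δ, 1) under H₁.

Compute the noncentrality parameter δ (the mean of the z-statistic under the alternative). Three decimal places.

δ ≈ 3.185

δ = d·√n = 0.21 × √230 = 3.1848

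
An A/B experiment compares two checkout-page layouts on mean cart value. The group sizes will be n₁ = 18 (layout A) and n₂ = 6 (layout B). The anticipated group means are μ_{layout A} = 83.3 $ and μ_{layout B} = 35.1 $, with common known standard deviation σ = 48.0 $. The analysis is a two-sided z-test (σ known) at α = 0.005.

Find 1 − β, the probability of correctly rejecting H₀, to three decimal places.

Standardized effect: d = |μ_{layout A} − μ_{layout B}| / σ = |83.3 − 35.1| / 48.0 = 1.0042
Noncentrality parameter: λ = d / √(1/n₁ + 1/n₂) = 1.0042 / √(1/18 + 1/6) = 2.1302
Two-sided α = 0.005 → critical value z_{0.0025} = 2.807.
Power = Φ(λ − 2.807) + Φ(−λ − 2.807) = Φ(-0.677) + Φ(-4.937) = 0.2492 + 0.0000 = 0.2492.

Power ≈ 0.249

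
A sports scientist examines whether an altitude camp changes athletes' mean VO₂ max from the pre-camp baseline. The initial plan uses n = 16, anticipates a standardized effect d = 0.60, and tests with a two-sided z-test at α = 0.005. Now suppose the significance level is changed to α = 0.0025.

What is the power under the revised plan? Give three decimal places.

Power ≈ 0.267

δ = d·√n = 0.60 × √16 = 2.4000 (unchanged). New critical value: z_{0.0013} = 3.023.
Revised power = Φ(δ − 3.023) + Φ(−δ − 3.023) = Φ(-0.623) + Φ(-5.423) = 0.2665 + 0.0000 = 0.2665.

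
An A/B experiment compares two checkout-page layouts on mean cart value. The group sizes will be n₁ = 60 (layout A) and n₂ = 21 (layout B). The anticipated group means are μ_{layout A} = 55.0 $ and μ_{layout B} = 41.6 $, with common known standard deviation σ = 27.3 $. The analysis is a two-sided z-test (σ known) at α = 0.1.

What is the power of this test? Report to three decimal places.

Standardized effect: d = |μ_{layout A} − μ_{layout B}| / σ = |55.0 − 41.6| / 27.3 = 0.4908
Noncentrality parameter: δ = d / √(1/n₁ + 1/n₂) = 0.4908 / √(1/60 + 1/21) = 1.9359
Critical value for a two-sided test at α = 0.1: z_{α/2} = 1.645.
Power = Φ(δ − 1.645) + Φ(−δ − 1.645) = Φ(0.291) + Φ(-3.581) = 0.6145 + 0.0002 = 0.6147.

Power ≈ 0.615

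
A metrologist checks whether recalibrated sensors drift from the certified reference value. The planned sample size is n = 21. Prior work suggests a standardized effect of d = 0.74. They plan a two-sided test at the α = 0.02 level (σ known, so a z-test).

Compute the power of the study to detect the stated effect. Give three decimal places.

Noncentrality parameter: δ = d·√n = 0.74 × √21 = 3.3911
Two-sided α = 0.02 → critical value z_{0.01} = 2.326.
Power = Φ(δ − 2.326) + Φ(−δ − 2.326) = Φ(1.065) + Φ(-5.717) = 0.8565 + 0.0000 = 0.8565.

Power ≈ 0.857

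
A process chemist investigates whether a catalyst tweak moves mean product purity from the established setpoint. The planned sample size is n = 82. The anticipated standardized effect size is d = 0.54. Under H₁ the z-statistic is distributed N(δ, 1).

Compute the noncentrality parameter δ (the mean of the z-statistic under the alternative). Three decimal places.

δ = d·√n = 0.54 × √82 = 4.8899

δ ≈ 4.890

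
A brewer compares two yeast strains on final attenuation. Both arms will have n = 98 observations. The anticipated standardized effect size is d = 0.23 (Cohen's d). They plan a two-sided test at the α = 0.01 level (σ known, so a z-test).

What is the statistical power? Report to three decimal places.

Noncentrality parameter: δ = d·√(n/2) = 0.23 × √(98/2) = 1.6100
Two-sided α = 0.01 → critical value z_{0.005} = 2.576.
Power = Φ(δ − 2.576) + Φ(−δ − 2.576) = Φ(-0.966) + Φ(-4.186) = 0.1671 + 0.0000 = 0.1671.

Power ≈ 0.167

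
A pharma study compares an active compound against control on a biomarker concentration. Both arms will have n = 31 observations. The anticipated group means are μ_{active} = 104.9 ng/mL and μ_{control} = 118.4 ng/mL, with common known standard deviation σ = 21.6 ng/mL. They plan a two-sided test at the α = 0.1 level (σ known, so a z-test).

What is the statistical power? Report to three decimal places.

Power ≈ 0.793

Standardized effect: d = |μ_{active} − μ_{control}| / σ = |104.9 − 118.4| / 21.6 = 0.6250
Noncentrality parameter: λ = d·√(n/2) = 0.6250 × √(31/2) = 2.4606
Two-sided α = 0.1 → critical value z_{0.05} = 1.645.
Power = Φ(λ − 1.645) + Φ(−λ − 1.645) = Φ(0.816) + Φ(-4.105) = 0.7927 + 0.0000 = 0.7927.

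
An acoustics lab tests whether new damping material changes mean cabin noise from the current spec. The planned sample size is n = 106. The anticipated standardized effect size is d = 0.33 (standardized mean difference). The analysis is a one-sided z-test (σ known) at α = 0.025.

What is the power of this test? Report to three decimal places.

Power ≈ 0.925

Noncentrality parameter: δ = d·√n = 0.33 × √106 = 3.3976
Critical value for a one-sided test at α = 0.025: z_α = 1.960.
Power = Φ(δ − 1.960) = Φ(1.438) = 0.9247.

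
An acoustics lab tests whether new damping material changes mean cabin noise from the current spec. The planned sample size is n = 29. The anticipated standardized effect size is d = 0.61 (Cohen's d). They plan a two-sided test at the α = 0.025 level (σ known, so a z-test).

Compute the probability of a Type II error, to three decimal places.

β ≈ 0.148

Noncentrality parameter: δ = d·√n = 0.61 × √29 = 3.2850
Critical value for a two-sided test at α = 0.025: z_{α/2} = 2.241.
Power = Φ(δ − 2.241) + Φ(−δ − 2.241) = Φ(1.044) + Φ(-5.526) = 0.8517 + 0.0000 = 0.8517.
Type II error: β = 1 − power = 1 − 0.8517 = 0.1483.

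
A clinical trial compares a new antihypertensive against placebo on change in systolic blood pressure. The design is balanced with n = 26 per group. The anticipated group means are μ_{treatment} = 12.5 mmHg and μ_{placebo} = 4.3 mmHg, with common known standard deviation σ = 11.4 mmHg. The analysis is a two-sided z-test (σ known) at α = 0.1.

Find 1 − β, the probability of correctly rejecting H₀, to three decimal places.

Standardized effect: d = |μ_{treatment} − μ_{placebo}| / σ = |12.5 − 4.3| / 11.4 = 0.7193
Noncentrality parameter: δ = d·√(n/2) = 0.7193 × √(26/2) = 2.5935
Two-sided α = 0.1 → critical value z_{0.05} = 1.645.
Power = Φ(δ − 1.645) + Φ(−δ − 1.645) = Φ(0.949) + Φ(-4.238) = 0.8286 + 0.0000 = 0.8286.

Power ≈ 0.829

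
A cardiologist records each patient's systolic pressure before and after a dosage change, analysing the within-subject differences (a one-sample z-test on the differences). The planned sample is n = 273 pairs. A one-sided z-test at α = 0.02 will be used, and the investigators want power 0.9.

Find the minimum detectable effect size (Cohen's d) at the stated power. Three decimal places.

d ≈ 0.202

Need Φ(δ − 2.054) = 0.9, so δ = 2.054 + 1.282 = 3.335.
δ = d·√n ⇒ d = δ/√n = 3.335/√273 = 0.2019.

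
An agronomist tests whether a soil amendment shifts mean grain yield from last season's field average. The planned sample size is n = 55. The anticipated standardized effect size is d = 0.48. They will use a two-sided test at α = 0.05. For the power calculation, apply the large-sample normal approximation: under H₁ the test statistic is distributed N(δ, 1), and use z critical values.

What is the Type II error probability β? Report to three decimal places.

Noncentrality parameter: δ = d·√n = 0.48 × √55 = 3.5598
Critical value for a two-sided test at α = 0.05: z_{α/2} = 1.960.
Power = Φ(δ − 1.960) + Φ(−δ − 1.960) = Φ(1.600) + Φ(-5.520) = 0.9452 + 0.0000 = 0.9452.
Type II error: β = 1 − power = 1 − 0.9452 = 0.0548.

β ≈ 0.055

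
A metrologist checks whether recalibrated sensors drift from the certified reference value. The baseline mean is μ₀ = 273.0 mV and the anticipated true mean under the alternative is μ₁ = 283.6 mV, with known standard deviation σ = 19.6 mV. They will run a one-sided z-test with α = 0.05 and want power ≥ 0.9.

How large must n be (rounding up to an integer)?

n = 30

Standardized effect: d = |μ₁ − μ₀| / σ = |283.6 − 273.0| / 19.6 = 0.5408
For power 0.9 need Φ(δ − z_{0.05}) = 0.9, so δ = z_{0.05} + z_{0.10} = 1.645 + 1.282 = 2.926.
δ = d·√n ⇒ n = (δ/d)² = (2.926 / 0.5408)² = 29.28.
Round up to the next whole unit.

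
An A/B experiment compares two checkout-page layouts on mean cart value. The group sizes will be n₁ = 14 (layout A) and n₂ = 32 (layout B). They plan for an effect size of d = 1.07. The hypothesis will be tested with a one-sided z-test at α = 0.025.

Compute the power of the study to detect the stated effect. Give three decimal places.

Noncentrality parameter: δ = d / √(1/n₁ + 1/n₂) = 1.07 / √(1/14 + 1/32) = 3.3392
Critical value for a one-sided test at α = 0.025: z_α = 1.960.
Power = Φ(δ − 1.960) = Φ(1.379) = 0.9161.

Power ≈ 0.916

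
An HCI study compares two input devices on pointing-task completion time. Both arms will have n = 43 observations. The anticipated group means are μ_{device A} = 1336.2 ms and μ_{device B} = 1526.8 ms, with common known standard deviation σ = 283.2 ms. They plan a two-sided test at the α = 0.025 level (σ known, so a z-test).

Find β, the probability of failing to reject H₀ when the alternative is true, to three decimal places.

Standardized effect: d = |μ_{device A} − μ_{device B}| / σ = |1336.2 − 1526.8| / 283.2 = 0.6730
Noncentrality parameter: δ = d·√(n/2) = 0.6730 × √(43/2) = 3.1207
Critical value for a two-sided test at α = 0.025: z_{α/2} = 2.241.
Power = Φ(δ − 2.241) + Φ(−δ − 2.241) = Φ(0.879) + Φ(-5.362) = 0.8104 + 0.0000 = 0.8104.
Type II error: β = 1 − power = 1 − 0.8104 = 0.1896.

β ≈ 0.190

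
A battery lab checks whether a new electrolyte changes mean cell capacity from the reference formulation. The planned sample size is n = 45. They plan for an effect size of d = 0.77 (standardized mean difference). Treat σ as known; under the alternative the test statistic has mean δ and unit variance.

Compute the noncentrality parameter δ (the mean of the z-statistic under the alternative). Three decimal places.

δ = d·√n = 0.77 × √45 = 5.1653

δ ≈ 5.165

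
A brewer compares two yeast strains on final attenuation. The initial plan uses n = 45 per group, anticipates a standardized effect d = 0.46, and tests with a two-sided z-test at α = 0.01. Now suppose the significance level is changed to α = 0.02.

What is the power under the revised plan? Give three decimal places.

Power ≈ 0.443

δ = d·√(n/2) = 0.46 × √(45/2) = 2.1820 (unchanged). New critical value: z_{0.01} = 2.326.
Revised power = Φ(δ − 2.326) + Φ(−δ − 2.326) = Φ(-0.144) + Φ(-4.508) = 0.4426 + 0.0000 = 0.4426.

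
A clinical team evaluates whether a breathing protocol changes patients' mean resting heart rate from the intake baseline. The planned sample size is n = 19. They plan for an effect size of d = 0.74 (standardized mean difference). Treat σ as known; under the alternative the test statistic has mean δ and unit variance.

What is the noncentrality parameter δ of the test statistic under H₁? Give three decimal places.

δ = d·√n = 0.74 × √19 = 3.2256

δ ≈ 3.226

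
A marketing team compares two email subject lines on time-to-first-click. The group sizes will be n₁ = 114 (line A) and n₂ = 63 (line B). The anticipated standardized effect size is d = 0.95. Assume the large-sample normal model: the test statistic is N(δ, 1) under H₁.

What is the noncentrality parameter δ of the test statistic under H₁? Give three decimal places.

δ ≈ 6.051

The noncentrality parameter scales effect size by the design's sample-size factor: δ = d / √(1/n₁ + 1/n₂) = 0.95 / √(1/114 + 1/63) = 6.0515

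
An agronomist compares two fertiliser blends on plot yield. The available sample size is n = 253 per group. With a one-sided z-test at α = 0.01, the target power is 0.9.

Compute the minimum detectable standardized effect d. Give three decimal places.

d ≈ 0.321

Required noncentrality: δ = z_{0.01} + z_{0.10} = 2.326 + 1.282 = 3.608.
δ = d·√(n/2) ⇒ d = δ/√(n/2) = 3.608/√(253/2) = 0.3208.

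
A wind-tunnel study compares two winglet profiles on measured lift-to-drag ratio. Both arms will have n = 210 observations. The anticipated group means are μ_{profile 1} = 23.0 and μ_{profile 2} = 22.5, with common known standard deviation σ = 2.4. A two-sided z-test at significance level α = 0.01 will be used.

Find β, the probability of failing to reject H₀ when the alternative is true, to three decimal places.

Standardized effect: d = |μ_{profile 1} − μ_{profile 2}| / σ = |23.0 − 22.5| / 2.4 = 0.2083
Noncentrality parameter: δ = d·√(n/2) = 0.2083 × √(210/2) = 2.1348
Critical value for a two-sided test at α = 0.01: z_{α/2} = 2.576.
Power = Φ(δ − 2.576) + Φ(−δ − 2.576) = Φ(-0.441) + Φ(-4.711) = 0.3296 + 0.0000 = 0.3296.
Type II error: β = 1 − power = 1 − 0.3296 = 0.6704.

β ≈ 0.670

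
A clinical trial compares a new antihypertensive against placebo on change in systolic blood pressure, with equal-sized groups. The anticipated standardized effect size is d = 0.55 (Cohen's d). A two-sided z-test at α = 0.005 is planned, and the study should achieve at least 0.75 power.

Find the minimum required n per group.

n = 81 per group

Set Φ(δ − 2.807) = 0.75; then δ − 2.807 = Φ⁻¹(0.75) = 0.674, giving δ = 3.482.
(Ignoring the negligible lower-tail rejection probability gives the usual closed-form inversion.)
δ = d·√(n/2) ⇒ n = 2(δ/d)² = 2 × (3.482 / 0.55)² = 80.14.
Round up to the next whole unit.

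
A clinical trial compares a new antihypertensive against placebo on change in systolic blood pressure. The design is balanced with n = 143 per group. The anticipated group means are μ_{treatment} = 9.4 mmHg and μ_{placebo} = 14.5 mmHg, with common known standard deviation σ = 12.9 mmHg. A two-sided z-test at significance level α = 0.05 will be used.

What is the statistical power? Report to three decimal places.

Standardized effect: d = |μ_{treatment} − μ_{placebo}| / σ = |9.4 − 14.5| / 12.9 = 0.3953
Noncentrality parameter: δ = d·√(n/2) = 0.3953 × √(143/2) = 3.3430
Critical value for a two-sided test at α = 0.05: z_{α/2} = 1.960.
Power = Φ(δ − 1.960) + Φ(−δ − 1.960) = Φ(1.383) + Φ(-5.303) = 0.9167 + 0.0000 = 0.9167.

Power ≈ 0.917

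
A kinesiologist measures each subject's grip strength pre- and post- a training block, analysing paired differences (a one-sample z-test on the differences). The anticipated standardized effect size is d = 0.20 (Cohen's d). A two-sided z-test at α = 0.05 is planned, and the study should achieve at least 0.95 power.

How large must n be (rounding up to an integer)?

Set Φ(δ − 1.960) = 0.95; then δ − 1.960 = Φ⁻¹(0.95) = 1.645, giving δ = 3.605.
(The Φ(−δ − z_{α/2}) term is vanishingly small for δ > 0 and is dropped in the standard sample-size formula.)
δ = d·√n ⇒ n = (δ/d)² = (3.605 / 0.20)² = 324.87.
Rounding up, n = 325.

n = 325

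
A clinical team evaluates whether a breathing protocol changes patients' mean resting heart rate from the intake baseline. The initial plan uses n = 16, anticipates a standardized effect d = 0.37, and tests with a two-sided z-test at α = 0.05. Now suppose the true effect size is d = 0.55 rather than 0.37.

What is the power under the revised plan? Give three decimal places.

With d = 0.55: δ = d·√n = 0.55 × √16 = 2.2000. Critical value z_{0.025} = 1.960.
Revised power = Φ(δ − 1.960) + Φ(−δ − 1.960) = Φ(0.240) + Φ(-4.160) = 0.5948 + 0.0000 = 0.5949.

Power ≈ 0.595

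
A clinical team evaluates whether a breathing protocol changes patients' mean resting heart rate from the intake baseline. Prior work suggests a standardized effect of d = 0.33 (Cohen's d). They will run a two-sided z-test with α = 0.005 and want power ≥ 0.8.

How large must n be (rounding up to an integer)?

n = 123

For power 0.8 need Φ(δ − z_{0.0025}) = 0.8, so δ = z_{0.0025} + z_{0.20} = 2.807 + 0.842 = 3.649.
(For δ > 0 the lower-tail rejection region contributes negligibly to power, so the one-term inversion is standard.)
δ = d·√n ⇒ n = (δ/d)² = (3.649 / 0.33)² = 122.25.
Round up to the next whole unit.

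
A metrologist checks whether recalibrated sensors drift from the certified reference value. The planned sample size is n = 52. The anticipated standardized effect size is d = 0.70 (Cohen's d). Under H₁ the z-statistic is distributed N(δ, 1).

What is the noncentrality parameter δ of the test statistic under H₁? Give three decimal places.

δ = d·√n = 0.70 × √52 = 5.0478

δ ≈ 5.048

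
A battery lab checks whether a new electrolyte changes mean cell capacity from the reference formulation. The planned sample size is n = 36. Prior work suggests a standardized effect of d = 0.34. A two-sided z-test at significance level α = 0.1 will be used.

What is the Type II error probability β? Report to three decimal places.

Noncentrality parameter: δ = d·√n = 0.34 × √36 = 2.0400
Two-sided α = 0.1 → critical value z_{0.05} = 1.645.
Power = Φ(δ − 1.645) + Φ(−δ − 1.645) = Φ(0.395) + Φ(-3.685) = 0.6536 + 0.0001 = 0.6537.
Type II error: β = 1 − power = 1 − 0.6537 = 0.3463.

β ≈ 0.346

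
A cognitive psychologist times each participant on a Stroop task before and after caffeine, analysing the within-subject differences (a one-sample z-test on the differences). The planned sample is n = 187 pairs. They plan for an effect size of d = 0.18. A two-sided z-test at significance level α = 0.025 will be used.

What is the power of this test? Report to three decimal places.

Noncentrality parameter: δ = d·√n = 0.18 × √187 = 2.4615
Two-sided α = 0.025 → critical value z_{0.0125} = 2.241.
Power = Φ(δ − 2.241) + Φ(−δ − 2.241) = Φ(0.220) + Φ(-4.703) = 0.5871 + 0.0000 = 0.5871.

Power ≈ 0.587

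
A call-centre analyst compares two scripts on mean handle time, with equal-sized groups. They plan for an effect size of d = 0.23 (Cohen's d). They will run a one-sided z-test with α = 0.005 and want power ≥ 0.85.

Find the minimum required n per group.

For power 0.85 need Φ(δ − z_{0.005}) = 0.85, so δ = z_{0.005} + z_{0.15} = 2.576 + 1.036 = 3.612.
δ = d·√(n/2) ⇒ n = 2(δ/d)² = 2 × (3.612 / 0.23)² = 493.32.
Round up to the next whole unit.

n = 494 per group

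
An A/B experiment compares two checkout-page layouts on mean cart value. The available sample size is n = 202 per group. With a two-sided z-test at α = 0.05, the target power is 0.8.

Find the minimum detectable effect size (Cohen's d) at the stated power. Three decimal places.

d ≈ 0.279

Required noncentrality: δ = z_{0.025} + z_{0.20} = 1.960 + 0.842 = 2.802.
(Lower-tail contribution to power is negligible for δ > 0.)
δ = d·√(n/2) ⇒ d = δ/√(n/2) = 2.802/√(202/2) = 0.2788.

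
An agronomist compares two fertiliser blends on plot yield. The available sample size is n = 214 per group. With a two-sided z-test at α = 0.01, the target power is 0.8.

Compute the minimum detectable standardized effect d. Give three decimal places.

Need Φ(δ − 2.576) = 0.8, so δ = 2.576 + 0.842 = 3.417.
(Lower-tail contribution to power is negligible for δ > 0.)
δ = d·√(n/2) ⇒ d = δ/√(n/2) = 3.417/√(214/2) = 0.3304.

d ≈ 0.330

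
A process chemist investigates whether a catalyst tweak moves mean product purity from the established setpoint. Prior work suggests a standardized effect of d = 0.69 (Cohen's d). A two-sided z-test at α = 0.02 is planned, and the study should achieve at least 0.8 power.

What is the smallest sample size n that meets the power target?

Set Φ(δ − 2.326) = 0.8; then δ − 2.326 = Φ⁻¹(0.8) = 0.842, giving δ = 3.168.
(The Φ(−δ − z_{α/2}) term is vanishingly small for δ > 0 and is dropped in the standard sample-size formula.)
δ = d·√n ⇒ n = (δ/d)² = (3.168 / 0.69)² = 21.08.
Round up to the next whole unit.

n = 22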